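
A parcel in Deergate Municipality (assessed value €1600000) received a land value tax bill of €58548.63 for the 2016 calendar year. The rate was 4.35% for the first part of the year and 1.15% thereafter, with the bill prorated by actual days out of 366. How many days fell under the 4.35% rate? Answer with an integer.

Let d = days at the first rate; then 366 − d days at the second rate.
€1600000 × [4.35%·d + 1.15%·(366−d)] / 366 = €58548.63
Solving gives d = 287, so the new rate took effect on 14 Oct 2016.

287 days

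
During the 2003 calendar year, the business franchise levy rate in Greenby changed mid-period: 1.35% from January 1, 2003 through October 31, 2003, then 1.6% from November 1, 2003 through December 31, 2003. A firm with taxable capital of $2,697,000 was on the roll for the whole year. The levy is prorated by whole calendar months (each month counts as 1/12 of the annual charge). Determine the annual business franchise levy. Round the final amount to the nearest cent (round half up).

$37,533.25

January 1 – October 31, 2003: 10 months at 1.35% → $2,697,000 × 1.35% × 10/12 = $30,341.2500
November 1 – December 31, 2003: 2 months at 1.6% → $2,697,000 × 1.6% × 2/12 = $7,192.0000
Total = $37,533.2500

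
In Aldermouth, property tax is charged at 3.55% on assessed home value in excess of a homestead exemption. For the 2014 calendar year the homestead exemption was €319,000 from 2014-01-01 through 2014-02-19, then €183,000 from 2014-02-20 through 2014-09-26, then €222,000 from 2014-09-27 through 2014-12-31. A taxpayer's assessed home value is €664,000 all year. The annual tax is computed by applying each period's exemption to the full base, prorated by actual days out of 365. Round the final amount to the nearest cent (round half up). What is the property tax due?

2014-01-01 to 2014-02-19: 50 days, exemption €319,000 → (€664,000 − €319,000) × 3.55% × 50/365 = €1,677.7397
2014-02-20 to 2014-09-26: 219 days, exemption €183,000 → (€664,000 − €183,000) × 3.55% × 219/365 = €10,245.3000
2014-09-27 to 2014-12-31: 96 days, exemption €222,000 → (€664,000 − €222,000) × 3.55% × 96/365 = €4,126.9479
Total = €16,049.9877

€16,049.99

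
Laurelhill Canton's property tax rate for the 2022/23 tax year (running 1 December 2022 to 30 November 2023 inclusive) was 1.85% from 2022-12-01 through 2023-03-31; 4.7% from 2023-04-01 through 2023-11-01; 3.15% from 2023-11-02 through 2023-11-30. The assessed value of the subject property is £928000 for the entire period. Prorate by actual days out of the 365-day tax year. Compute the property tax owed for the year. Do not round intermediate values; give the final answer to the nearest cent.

2022-12-01 to 2023-03-31: 121 days at 1.85% → £928000 × 1.85% × 121/365 = £5691.3096
2023-04-01 to 2023-11-01: 215 days at 4.7% → £928000 × 4.7% × 215/365 = £25691.6164
2023-11-02 to 2023-11-30: 29 days at 3.15% → £928000 × 3.15% × 29/365 = £2322.5425
Total = £33705.4685

£33705.47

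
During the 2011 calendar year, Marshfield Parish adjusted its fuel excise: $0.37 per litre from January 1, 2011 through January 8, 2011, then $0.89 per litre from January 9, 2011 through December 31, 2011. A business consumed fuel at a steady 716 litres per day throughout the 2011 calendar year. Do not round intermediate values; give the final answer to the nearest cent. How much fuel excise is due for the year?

January 1 – January 8, 2011: 8 days × 716 litres/day = 5,728 litres at $0.37/litre → $2,119.36
January 9 – December 31, 2011: 357 days × 716 litres/day = 255,612 litres at $0.89/litre → $227,494.68

$229,614.04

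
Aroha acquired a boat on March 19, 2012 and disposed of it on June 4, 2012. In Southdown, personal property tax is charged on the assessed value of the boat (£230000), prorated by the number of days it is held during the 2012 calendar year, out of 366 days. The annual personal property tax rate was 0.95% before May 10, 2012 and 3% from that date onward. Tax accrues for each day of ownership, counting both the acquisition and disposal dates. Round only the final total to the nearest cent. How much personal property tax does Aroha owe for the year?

£800.60

March 19 – May 9, 2012: 52 days at 0.95% → £230000 × 0.95% × 52/366 = £310.4372
May 10 – June 4, 2012: 26 days at 3% → £230000 × 3% × 26/366 = £490.1639
Total = £800.6011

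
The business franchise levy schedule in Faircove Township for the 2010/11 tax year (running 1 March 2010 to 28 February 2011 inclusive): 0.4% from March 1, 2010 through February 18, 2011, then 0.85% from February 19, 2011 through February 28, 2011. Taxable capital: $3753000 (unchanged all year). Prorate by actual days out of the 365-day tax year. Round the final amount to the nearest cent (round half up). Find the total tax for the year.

$15474.70

March 1, 2010 – February 18, 2011: 355 days at 0.4% → $3753000 × 0.4% × 355/365 = $14600.7123
February 19 – February 28, 2011: 10 days at 0.85% → $3753000 × 0.85% × 10/365 = $873.9863
Total = $15474.6986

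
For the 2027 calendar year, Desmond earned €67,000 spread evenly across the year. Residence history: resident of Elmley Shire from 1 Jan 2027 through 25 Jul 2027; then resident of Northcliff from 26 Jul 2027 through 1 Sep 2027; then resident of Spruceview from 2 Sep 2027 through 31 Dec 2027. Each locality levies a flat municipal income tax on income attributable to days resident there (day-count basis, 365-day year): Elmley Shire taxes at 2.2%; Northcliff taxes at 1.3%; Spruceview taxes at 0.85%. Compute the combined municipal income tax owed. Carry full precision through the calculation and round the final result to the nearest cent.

Elmley Shire, 1 Jan – 25 Jul 2027: 206 days → €67,000 × 2.2% × 206/365 = €831.9014
Northcliff, 26 Jul – 1 Sep 2027: 38 days → €67,000 × 1.3% × 38/365 = €90.6795
Spruceview, 2 Sep – 31 Dec 2027: 121 days → €67,000 × 0.85% × 121/365 = €188.7932
Total = €1,111.3740

€1,111.37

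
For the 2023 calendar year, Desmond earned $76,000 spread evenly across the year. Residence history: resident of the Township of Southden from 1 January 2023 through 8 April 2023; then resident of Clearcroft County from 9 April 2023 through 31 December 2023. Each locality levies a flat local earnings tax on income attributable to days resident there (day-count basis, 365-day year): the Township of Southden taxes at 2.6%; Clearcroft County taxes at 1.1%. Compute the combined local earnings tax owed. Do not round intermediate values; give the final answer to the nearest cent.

The Township of Southden, 1 January – 8 April 2023: 98 days → $76,000 × 2.6% × 98/365 = $530.5425
Clearcroft County, 9 April – 31 December 2023: 267 days → $76,000 × 1.1% × 267/365 = $611.5397
Total = $1,142.0822

$1,142.08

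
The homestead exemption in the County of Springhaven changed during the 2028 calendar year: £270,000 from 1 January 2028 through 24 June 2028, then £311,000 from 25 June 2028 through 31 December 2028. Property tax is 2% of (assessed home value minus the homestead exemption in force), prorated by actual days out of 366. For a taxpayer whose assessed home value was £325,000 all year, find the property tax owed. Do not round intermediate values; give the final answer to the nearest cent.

£674.32

1 January – 24 June 2028: 176 days, exemption £270,000 → (£325,000 − £270,000) × 2% × 176/366 = £528.9617
25 June – 31 December 2028: 190 days, exemption £311,000 → (£325,000 − £311,000) × 2% × 190/366 = £145.3552
Total = £674.3169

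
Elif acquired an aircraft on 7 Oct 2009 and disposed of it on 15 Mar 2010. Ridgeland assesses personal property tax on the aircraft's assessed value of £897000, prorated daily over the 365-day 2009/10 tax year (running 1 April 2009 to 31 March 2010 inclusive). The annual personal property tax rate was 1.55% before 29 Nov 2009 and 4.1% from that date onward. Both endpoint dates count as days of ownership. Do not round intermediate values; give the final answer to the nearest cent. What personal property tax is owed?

£12800.07

7 Oct – 28 Nov 2009: 53 days at 1.55% → £897000 × 1.55% × 53/365 = £2018.8644
29 Nov 2009 – 15 Mar 2010: 107 days at 4.1% → £897000 × 4.1% × 107/365 = £10781.2027
Total = £12800.0671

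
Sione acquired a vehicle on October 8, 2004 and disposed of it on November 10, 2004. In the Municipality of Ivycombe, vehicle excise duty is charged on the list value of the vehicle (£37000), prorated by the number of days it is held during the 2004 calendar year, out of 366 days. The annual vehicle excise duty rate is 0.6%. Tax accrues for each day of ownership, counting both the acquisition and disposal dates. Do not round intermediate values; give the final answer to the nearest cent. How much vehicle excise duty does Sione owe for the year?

£20.62

Days held (October 8 – November 10, 2004): 34 out of 366
Tax = £37000 × 0.6% × 34/366 = £20.6230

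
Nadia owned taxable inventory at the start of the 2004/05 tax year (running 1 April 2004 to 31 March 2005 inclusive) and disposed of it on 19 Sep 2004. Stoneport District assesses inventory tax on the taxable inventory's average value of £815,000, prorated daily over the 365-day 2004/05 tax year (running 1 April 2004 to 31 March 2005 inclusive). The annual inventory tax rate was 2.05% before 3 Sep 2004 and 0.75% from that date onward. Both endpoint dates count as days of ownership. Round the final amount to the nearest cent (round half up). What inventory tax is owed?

1 Apr – 2 Sep 2004: 155 days at 2.05% → £815,000 × 2.05% × 155/365 = £7,094.9658
3 Sep – 19 Sep 2004: 17 days at 0.75% → £815,000 × 0.75% × 17/365 = £284.6918
Total = £7,379.6575

£7,379.66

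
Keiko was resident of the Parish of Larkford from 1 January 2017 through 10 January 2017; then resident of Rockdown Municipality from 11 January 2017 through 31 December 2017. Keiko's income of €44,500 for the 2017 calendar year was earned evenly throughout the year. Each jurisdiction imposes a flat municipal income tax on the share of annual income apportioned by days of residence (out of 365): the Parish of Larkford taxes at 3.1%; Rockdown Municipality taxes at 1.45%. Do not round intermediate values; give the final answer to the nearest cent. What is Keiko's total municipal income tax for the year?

The Parish of Larkford, 1 January – 10 January 2017: 10 days → €44,500 × 3.1% × 10/365 = €37.7945
Rockdown Municipality, 11 January – 31 December 2017: 355 days → €44,500 × 1.45% × 355/365 = €627.5719
Total = €665.3664

€665.37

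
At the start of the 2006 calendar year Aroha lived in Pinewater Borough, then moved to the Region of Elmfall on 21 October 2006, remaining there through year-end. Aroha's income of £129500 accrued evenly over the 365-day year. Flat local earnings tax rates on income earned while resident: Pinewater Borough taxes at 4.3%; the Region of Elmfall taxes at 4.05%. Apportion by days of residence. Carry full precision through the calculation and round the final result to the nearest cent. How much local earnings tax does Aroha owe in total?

Pinewater Borough, 1 January – 20 October 2006: 293 days → £129500 × 4.3% × 293/365 = £4470.0562
The Region of Elmfall, 21 October – 31 December 2006: 72 days → £129500 × 4.05% × 72/365 = £1034.5808
Total = £5504.6370

£5504.64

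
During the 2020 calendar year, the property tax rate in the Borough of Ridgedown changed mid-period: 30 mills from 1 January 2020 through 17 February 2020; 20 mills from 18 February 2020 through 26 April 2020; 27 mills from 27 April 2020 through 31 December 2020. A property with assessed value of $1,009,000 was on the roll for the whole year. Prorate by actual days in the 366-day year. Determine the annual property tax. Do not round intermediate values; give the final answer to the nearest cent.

$26,308.43

1 January – 17 February 2020: 48 days at 30 mills → $1,009,000 × 3% × 48/366 = $3,969.8361
18 February – 26 April 2020: 69 days at 20 mills → $1,009,000 × 2% × 69/366 = $3,804.4262
27 April – 31 December 2020: 249 days at 27 mills → $1,009,000 × 2.7% × 249/366 = $18,534.1721
Total = $26,308.4344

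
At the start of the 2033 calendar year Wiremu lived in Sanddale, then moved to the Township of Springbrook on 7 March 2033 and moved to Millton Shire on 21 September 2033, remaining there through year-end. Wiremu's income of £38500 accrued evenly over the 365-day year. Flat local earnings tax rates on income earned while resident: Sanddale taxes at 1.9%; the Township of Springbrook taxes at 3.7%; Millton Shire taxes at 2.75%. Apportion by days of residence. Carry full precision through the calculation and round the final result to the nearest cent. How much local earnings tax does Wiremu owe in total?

£1198.88

Sanddale, 1 January – 6 March 2033: 65 days → £38500 × 1.9% × 65/365 = £130.2671
The Township of Springbrook, 7 March – 20 September 2033: 198 days → £38500 × 3.7% × 198/365 = £772.7425
Millton Shire, 21 September – 31 December 2033: 102 days → £38500 × 2.75% × 102/365 = £295.8699
Total = £1198.8795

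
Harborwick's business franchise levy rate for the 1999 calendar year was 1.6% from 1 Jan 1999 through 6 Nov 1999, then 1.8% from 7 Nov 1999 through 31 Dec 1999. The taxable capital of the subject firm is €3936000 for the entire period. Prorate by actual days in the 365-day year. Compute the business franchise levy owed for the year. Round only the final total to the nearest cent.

€64162.19

1 Jan – 6 Nov 1999: 310 days at 1.6% → €3936000 × 1.6% × 310/365 = €53486.4658
7 Nov – 31 Dec 1999: 55 days at 1.8% → €3936000 × 1.8% × 55/365 = €10675.7260
Total = €64162.1918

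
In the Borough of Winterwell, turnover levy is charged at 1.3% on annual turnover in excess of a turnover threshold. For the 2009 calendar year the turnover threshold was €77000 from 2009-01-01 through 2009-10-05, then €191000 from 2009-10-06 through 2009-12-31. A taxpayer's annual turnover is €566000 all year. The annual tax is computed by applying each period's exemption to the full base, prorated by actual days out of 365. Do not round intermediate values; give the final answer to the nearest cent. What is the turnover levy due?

€6003.76

2009-01-01 to 2009-10-05: 278 days, exemption €77000 → (€566000 − €77000) × 1.3% × 278/365 = €4841.7699
2009-10-06 to 2009-12-31: 87 days, exemption €191000 → (€566000 − €191000) × 1.3% × 87/365 = €1161.9863
Total = €6003.7562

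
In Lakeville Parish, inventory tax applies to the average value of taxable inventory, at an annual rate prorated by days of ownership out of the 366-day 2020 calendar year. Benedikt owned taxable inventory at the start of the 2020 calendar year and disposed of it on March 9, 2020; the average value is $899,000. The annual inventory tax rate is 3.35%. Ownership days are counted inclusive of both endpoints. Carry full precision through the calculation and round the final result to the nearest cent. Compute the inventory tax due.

Days held (January 1 – March 9, 2020): 69 out of 366
Tax = $899,000 × 3.35% × 69/366 = $5,677.7008

$5,677.70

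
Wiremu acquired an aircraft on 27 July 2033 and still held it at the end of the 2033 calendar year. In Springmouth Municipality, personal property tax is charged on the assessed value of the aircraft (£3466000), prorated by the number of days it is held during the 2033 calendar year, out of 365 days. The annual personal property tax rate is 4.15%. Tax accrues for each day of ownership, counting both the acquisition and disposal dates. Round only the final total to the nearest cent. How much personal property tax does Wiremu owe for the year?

Days held (27 July – 31 December 2033): 158 out of 365
Tax = £3466000 × 4.15% × 158/365 = £62264.5534

£62264.55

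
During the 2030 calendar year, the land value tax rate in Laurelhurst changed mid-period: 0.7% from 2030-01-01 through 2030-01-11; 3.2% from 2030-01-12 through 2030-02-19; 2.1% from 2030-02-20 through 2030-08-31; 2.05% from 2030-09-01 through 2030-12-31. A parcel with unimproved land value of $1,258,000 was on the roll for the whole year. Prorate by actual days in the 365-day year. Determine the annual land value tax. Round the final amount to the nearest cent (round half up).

$27,155.57

2030-01-01 to 2030-01-11: 11 days at 0.7% → $1,258,000 × 0.7% × 11/365 = $265.3863
2030-01-12 to 2030-02-19: 39 days at 3.2% → $1,258,000 × 3.2% × 39/365 = $4,301.3260
2030-02-20 to 2030-08-31: 193 days at 2.1% → $1,258,000 × 2.1% × 193/365 = $13,968.9699
2030-09-01 to 2030-12-31: 122 days at 2.05% → $1,258,000 × 2.05% × 122/365 = $8,619.8849
Total = $27,155.5671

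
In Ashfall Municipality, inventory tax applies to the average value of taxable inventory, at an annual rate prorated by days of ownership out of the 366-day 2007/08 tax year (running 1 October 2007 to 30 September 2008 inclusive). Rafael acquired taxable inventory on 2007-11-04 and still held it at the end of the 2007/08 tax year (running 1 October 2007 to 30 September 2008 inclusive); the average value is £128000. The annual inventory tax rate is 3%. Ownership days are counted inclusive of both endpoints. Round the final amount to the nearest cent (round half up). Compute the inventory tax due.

Days held (2007-11-04 to 2008-09-30): 332 out of 366
Tax = £128000 × 3% × 332/366 = £3483.2787

£3483.28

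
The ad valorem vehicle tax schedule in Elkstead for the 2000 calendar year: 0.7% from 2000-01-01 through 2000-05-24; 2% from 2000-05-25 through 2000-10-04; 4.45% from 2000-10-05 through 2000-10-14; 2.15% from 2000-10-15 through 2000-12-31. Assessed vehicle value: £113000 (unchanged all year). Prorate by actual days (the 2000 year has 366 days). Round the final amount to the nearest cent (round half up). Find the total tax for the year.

£1789.78

2000-01-01 to 2000-05-24: 145 days at 0.7% → £113000 × 0.7% × 145/366 = £313.3743
2000-05-25 to 2000-10-04: 133 days at 2% → £113000 × 2% × 133/366 = £821.2568
2000-10-05 to 2000-10-14: 10 days at 4.45% → £113000 × 4.45% × 10/366 = £137.3907
2000-10-15 to 2000-12-31: 78 days at 2.15% → £113000 × 2.15% × 78/366 = £517.7623
Total = £1789.7842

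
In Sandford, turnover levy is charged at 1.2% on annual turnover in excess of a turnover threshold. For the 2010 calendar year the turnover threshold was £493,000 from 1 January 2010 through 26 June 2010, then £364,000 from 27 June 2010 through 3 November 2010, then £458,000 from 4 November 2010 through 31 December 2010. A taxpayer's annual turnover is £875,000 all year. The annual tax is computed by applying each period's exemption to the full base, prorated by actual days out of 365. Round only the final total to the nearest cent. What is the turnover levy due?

£5,202.08

1 January – 26 June 2010: 177 days, exemption £493,000 → (£875,000 − £493,000) × 1.2% × 177/365 = £2,222.9260
27 June – 3 November 2010: 130 days, exemption £364,000 → (£875,000 − £364,000) × 1.2% × 130/365 = £2,184.0000
4 November – 31 December 2010: 58 days, exemption £458,000 → (£875,000 − £458,000) × 1.2% × 58/365 = £795.1562
Total = £5,202.0822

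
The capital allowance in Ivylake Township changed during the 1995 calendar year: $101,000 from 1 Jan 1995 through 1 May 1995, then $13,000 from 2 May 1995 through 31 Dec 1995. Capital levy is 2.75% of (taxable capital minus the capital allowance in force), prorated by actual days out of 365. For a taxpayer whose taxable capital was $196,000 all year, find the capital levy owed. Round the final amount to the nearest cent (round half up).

$4,230.25

1 Jan – 1 May 1995: 121 days, exemption $101,000 → ($196,000 − $101,000) × 2.75% × 121/365 = $866.0616
2 May – 31 Dec 1995: 244 days, exemption $13,000 → ($196,000 − $13,000) × 2.75% × 244/365 = $3,364.1918
Total = $4,230.2534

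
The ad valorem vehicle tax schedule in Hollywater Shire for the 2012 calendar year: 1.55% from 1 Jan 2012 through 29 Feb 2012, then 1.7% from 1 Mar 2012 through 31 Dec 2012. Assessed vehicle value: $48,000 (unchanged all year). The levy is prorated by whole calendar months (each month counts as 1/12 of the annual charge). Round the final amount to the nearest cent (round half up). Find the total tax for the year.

1 Jan – 29 Feb 2012: 2 months at 1.55% → $48,000 × 1.55% × 2/12 = $124.0000
1 Mar – 31 Dec 2012: 10 months at 1.7% → $48,000 × 1.7% × 10/12 = $680.0000
Total = $804.0000

$804.00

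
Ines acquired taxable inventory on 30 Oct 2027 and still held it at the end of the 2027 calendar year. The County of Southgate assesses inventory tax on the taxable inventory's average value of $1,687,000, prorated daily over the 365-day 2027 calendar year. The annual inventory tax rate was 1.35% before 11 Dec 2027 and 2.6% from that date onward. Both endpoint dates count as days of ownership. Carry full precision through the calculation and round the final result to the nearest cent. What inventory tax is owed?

30 Oct – 10 Dec 2027: 42 days at 1.35% → $1,687,000 × 1.35% × 42/365 = $2,620.6274
11 Dec – 31 Dec 2027: 21 days at 2.6% → $1,687,000 × 2.6% × 21/365 = $2,523.5671
Total = $5,144.1945

$5,144.19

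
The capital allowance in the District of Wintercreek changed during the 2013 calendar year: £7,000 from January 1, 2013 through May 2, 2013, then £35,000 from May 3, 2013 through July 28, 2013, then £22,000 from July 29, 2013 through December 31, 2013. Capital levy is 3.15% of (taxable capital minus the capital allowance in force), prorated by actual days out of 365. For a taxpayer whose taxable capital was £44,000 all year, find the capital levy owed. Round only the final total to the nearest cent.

£753.32

January 1 – May 2, 2013: 122 days, exemption £7,000 → (£44,000 − £7,000) × 3.15% × 122/365 = £389.5644
May 3 – July 28, 2013: 87 days, exemption £35,000 → (£44,000 − £35,000) × 3.15% × 87/365 = £67.5740
July 29 – December 31, 2013: 156 days, exemption £22,000 → (£44,000 − £22,000) × 3.15% × 156/365 = £296.1863
Total = £753.3247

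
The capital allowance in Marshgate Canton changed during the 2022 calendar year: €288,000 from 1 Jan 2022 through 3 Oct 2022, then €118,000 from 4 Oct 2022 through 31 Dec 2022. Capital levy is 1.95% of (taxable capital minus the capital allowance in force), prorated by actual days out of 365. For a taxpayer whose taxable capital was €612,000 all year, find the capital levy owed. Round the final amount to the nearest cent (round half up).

€7,126.32

1 Jan – 3 Oct 2022: 276 days, exemption €288,000 → (€612,000 − €288,000) × 1.95% × 276/365 = €4,777.4466
4 Oct – 31 Dec 2022: 89 days, exemption €118,000 → (€612,000 − €118,000) × 1.95% × 89/365 = €2,348.8685
Total = €7,126.3151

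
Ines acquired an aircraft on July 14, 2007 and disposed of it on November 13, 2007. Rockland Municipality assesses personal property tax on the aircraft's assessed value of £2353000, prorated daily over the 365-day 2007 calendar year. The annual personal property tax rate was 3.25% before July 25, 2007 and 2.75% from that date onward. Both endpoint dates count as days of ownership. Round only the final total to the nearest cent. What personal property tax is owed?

£22160.10

July 14 – July 24, 2007: 11 days at 3.25% → £2353000 × 3.25% × 11/365 = £2304.6507
July 25 – November 13, 2007: 112 days at 2.75% → £2353000 × 2.75% × 112/365 = £19855.4521
Total = £22160.1027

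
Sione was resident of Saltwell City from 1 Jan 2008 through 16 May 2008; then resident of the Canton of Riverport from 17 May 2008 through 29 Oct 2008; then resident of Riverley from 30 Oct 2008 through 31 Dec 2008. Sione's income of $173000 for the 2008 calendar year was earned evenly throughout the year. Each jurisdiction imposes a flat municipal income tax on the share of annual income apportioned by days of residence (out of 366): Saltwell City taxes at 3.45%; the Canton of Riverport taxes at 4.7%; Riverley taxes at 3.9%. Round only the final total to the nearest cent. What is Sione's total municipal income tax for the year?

Saltwell City, 1 Jan – 16 May 2008: 137 days → $173000 × 3.45% × 137/366 = $2234.1107
The Canton of Riverport, 17 May – 29 Oct 2008: 166 days → $173000 × 4.7% × 166/366 = $3687.8306
Riverley, 30 Oct – 31 Dec 2008: 63 days → $173000 × 3.9% × 63/366 = $1161.3689
Total = $7083.3101

$7083.31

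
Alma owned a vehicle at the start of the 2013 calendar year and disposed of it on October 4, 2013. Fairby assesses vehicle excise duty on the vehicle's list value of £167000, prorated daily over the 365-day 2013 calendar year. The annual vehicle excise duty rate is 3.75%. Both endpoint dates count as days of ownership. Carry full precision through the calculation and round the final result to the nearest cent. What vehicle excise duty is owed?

Days held (January 1 – October 4, 2013): 277 out of 365
Tax = £167000 × 3.75% × 277/365 = £4752.6370

£4752.64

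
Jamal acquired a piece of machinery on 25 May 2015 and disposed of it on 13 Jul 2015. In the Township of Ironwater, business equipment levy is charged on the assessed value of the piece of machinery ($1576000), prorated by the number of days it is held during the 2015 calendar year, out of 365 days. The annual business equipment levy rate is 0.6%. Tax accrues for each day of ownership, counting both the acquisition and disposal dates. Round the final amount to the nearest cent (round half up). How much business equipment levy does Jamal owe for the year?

Days held (25 May – 13 Jul 2015): 50 out of 365
Tax = $1576000 × 0.6% × 50/365 = $1295.3425

$1295.34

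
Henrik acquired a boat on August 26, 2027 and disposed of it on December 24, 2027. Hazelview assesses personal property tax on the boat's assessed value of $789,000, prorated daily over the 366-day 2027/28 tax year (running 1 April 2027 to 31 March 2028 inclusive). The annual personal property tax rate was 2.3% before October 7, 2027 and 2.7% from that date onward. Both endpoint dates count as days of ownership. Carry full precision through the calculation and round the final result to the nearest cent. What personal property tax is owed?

$6,680.63

August 26 – October 6, 2027: 42 days at 2.3% → $789,000 × 2.3% × 42/366 = $2,082.4426
October 7 – December 24, 2027: 79 days at 2.7% → $789,000 × 2.7% × 79/366 = $4,598.1885
Total = $6,680.6311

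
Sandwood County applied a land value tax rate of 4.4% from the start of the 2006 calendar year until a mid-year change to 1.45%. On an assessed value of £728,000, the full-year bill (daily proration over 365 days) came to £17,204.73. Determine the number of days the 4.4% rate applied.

113 days

Let d = days at the first rate; then 365 − d days at the second rate.
£728,000 × [4.4%·d + 1.45%·(365−d)] / 365 = £17,204.73
Solving gives d = 113, so the new rate took effect on 24 Apr 2006.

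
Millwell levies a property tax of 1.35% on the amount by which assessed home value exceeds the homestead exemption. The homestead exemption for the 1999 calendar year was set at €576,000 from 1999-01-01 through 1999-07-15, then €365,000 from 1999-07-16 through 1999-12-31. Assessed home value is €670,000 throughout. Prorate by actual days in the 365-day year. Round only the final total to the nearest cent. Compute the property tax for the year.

1999-01-01 to 1999-07-15: 196 days, exemption €576,000 → (€670,000 − €576,000) × 1.35% × 196/365 = €681.4356
1999-07-16 to 1999-12-31: 169 days, exemption €365,000 → (€670,000 − €365,000) × 1.35% × 169/365 = €1,906.4589
Total = €2,587.8945

€2,587.89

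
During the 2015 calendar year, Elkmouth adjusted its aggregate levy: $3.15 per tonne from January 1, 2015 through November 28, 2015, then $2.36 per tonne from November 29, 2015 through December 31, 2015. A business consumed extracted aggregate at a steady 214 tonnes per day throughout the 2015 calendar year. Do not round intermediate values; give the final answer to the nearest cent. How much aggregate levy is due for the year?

$240,467.52

January 1 – November 28, 2015: 332 days × 214 tonnes/day = 71,048 tonnes at $3.15/tonne → $223,801.20
November 29 – December 31, 2015: 33 days × 214 tonnes/day = 7,062 tonnes at $2.36/tonne → $16,666.32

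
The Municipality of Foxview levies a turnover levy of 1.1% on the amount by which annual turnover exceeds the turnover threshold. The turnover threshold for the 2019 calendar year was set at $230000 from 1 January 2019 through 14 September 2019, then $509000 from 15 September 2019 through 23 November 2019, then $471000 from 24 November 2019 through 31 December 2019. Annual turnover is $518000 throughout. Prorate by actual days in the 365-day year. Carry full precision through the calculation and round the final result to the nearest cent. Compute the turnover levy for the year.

1 January – 14 September 2019: 257 days, exemption $230000 → ($518000 − $230000) × 1.1% × 257/365 = $2230.6192
15 September – 23 November 2019: 70 days, exemption $509000 → ($518000 − $509000) × 1.1% × 70/365 = $18.9863
24 November – 31 December 2019: 38 days, exemption $471000 → ($518000 − $471000) × 1.1% × 38/365 = $53.8247
Total = $2303.4301

$2303.43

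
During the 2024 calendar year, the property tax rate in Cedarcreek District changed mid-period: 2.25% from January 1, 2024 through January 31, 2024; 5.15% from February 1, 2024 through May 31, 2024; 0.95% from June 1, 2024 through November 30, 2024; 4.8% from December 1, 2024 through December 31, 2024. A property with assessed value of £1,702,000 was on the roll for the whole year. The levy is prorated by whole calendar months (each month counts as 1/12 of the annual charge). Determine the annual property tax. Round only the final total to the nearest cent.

£47,301.42

January 1 – January 31, 2024: 1 month at 2.25% → £1,702,000 × 2.25% × 1/12 = £3,191.2500
February 1 – May 31, 2024: 4 months at 5.15% → £1,702,000 × 5.15% × 4/12 = £29,217.6667
June 1 – November 30, 2024: 6 months at 0.95% → £1,702,000 × 0.95% × 6/12 = £8,084.5000
December 1 – December 31, 2024: 1 month at 4.8% → £1,702,000 × 4.8% × 1/12 = £6,808.0000
Total = £47,301.4167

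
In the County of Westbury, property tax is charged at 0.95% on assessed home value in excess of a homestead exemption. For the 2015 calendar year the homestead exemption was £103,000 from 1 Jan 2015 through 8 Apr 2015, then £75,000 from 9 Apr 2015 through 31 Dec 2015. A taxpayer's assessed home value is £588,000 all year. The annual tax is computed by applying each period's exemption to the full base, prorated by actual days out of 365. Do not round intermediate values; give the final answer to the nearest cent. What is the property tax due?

1 Jan – 8 Apr 2015: 98 days, exemption £103,000 → (£588,000 − £103,000) × 0.95% × 98/365 = £1,237.0822
9 Apr – 31 Dec 2015: 267 days, exemption £75,000 → (£588,000 − £75,000) × 0.95% × 267/365 = £3,564.9986
Total = £4,802.0808

£4,802.08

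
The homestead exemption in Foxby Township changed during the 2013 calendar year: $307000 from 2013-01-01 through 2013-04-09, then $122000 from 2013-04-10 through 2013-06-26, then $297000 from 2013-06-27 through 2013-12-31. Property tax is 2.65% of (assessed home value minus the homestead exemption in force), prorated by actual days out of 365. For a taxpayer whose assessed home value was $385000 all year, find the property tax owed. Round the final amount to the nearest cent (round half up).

$3251.15

2013-01-01 to 2013-04-09: 99 days, exemption $307000 → ($385000 − $307000) × 2.65% × 99/365 = $560.6384
2013-04-10 to 2013-06-26: 78 days, exemption $122000 → ($385000 − $122000) × 2.65% × 78/365 = $1489.3726
2013-06-27 to 2013-12-31: 188 days, exemption $297000 → ($385000 − $297000) × 2.65% × 188/365 = $1201.1397
Total = $3251.1507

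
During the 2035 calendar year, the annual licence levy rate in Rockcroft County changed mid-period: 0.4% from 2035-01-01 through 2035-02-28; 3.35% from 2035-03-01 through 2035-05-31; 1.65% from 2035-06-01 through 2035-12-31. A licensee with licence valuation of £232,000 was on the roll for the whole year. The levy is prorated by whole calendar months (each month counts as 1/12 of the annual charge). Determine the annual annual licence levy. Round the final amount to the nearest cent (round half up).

2035-01-01 to 2035-02-28: 2 months at 0.4% → £232,000 × 0.4% × 2/12 = £154.6667
2035-03-01 to 2035-05-31: 3 months at 3.35% → £232,000 × 3.35% × 3/12 = £1,943.0000
2035-06-01 to 2035-12-31: 7 months at 1.65% → £232,000 × 1.65% × 7/12 = £2,233.0000
Total = £4,330.6667

£4,330.67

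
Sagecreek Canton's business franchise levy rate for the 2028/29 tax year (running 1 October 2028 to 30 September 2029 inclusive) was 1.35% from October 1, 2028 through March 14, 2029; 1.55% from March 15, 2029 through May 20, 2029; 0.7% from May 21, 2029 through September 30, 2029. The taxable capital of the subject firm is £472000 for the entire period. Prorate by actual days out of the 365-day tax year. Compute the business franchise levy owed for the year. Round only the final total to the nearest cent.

October 1, 2028 – March 14, 2029: 165 days at 1.35% → £472000 × 1.35% × 165/365 = £2880.4932
March 15 – May 20, 2029: 67 days at 1.55% → £472000 × 1.55% × 67/365 = £1342.9370
May 21 – September 30, 2029: 133 days at 0.7% → £472000 × 0.7% × 133/365 = £1203.9233
Total = £5427.3534

£5427.35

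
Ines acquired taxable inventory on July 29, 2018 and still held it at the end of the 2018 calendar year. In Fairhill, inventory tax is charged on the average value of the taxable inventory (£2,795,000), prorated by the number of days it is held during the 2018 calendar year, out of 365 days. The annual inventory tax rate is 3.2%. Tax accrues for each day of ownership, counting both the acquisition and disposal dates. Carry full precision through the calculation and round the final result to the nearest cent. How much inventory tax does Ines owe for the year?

£38,226.41

Days held (July 29 – December 31, 2018): 156 out of 365
Tax = £2,795,000 × 3.2% × 156/365 = £38,226.4110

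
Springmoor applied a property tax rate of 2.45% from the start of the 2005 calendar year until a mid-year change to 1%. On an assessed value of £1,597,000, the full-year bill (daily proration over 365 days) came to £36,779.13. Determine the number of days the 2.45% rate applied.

Let d = days at the first rate; then 365 − d days at the second rate.
£1,597,000 × [2.45%·d + 1%·(365−d)] / 365 = £36,779.13
Solving gives d = 328, so the new rate took effect on November 25, 2005.

328 days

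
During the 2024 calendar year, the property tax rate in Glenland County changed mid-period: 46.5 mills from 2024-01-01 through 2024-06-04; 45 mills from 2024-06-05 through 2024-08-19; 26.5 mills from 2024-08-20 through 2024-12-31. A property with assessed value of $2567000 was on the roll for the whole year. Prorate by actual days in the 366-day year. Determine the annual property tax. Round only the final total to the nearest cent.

$99769.33

2024-01-01 to 2024-06-04: 156 days at 46.5 mills → $2567000 × 4.65% × 156/366 = $50877.0984
2024-06-05 to 2024-08-19: 76 days at 45 mills → $2567000 × 4.5% × 76/366 = $23986.7213
2024-08-20 to 2024-12-31: 134 days at 26.5 mills → $2567000 × 2.65% × 134/366 = $24905.5109
Total = $99769.3306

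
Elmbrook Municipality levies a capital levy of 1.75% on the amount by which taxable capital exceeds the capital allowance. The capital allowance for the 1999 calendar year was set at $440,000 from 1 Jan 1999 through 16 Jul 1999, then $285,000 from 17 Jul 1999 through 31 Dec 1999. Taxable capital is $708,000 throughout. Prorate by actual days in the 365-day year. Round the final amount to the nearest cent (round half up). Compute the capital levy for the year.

$5,938.49

1 Jan – 16 Jul 1999: 197 days, exemption $440,000 → ($708,000 − $440,000) × 1.75% × 197/365 = $2,531.3151
17 Jul – 31 Dec 1999: 168 days, exemption $285,000 → ($708,000 − $285,000) × 1.75% × 168/365 = $3,407.1781
Total = $5,938.4932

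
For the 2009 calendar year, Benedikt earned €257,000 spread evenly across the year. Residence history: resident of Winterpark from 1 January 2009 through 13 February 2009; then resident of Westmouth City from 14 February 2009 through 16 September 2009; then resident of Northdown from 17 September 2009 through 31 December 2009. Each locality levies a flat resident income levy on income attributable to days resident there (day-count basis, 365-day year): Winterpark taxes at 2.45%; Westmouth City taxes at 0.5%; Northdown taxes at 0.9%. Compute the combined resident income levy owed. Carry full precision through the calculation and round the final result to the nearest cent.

Winterpark, 1 January – 13 February 2009: 44 days → €257,000 × 2.45% × 44/365 = €759.0301
Westmouth City, 14 February – 16 September 2009: 215 days → €257,000 × 0.5% × 215/365 = €756.9178
Northdown, 17 September – 31 December 2009: 106 days → €257,000 × 0.9% × 106/365 = €671.7205
Total = €2,187.6685

€2,187.67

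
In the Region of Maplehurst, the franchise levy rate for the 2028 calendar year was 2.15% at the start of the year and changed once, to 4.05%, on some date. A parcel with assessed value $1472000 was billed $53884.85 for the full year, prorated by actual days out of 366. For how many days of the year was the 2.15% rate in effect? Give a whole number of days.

75 days

Let d = days at the first rate; then 366 − d days at the second rate.
$1472000 × [2.15%·d + 4.05%·(366−d)] / 366 = $53884.85
Solving gives d = 75, so the new rate took effect on 16 March 2028.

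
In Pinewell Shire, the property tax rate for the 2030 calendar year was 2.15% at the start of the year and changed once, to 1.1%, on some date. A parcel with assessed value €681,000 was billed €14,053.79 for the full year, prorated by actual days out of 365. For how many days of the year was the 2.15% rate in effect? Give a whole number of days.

Let d = days at the first rate; then 365 − d days at the second rate.
€681,000 × [2.15%·d + 1.1%·(365−d)] / 365 = €14,053.79
Solving gives d = 335, so the new rate took effect on December 2, 2030.

335 days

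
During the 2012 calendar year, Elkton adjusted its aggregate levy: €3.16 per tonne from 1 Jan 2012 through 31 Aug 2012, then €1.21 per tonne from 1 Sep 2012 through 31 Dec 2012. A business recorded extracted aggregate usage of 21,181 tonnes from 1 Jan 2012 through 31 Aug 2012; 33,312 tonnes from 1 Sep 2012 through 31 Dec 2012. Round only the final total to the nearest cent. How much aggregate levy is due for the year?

€107,239.48

1 Jan – 31 Aug 2012: 21,181 tonnes at €3.16/tonne → €66,931.96
1 Sep – 31 Dec 2012: 33,312 tonnes at €1.21/tonne → €40,307.52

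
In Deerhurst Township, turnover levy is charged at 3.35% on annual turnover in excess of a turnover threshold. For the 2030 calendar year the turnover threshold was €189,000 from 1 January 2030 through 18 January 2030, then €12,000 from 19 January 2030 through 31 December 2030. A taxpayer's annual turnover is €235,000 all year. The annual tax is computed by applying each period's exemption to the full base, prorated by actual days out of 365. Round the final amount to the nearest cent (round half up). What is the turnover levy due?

1 January – 18 January 2030: 18 days, exemption €189,000 → (€235,000 − €189,000) × 3.35% × 18/365 = €75.9945
19 January – 31 December 2030: 347 days, exemption €12,000 → (€235,000 − €12,000) × 3.35% × 347/365 = €7,102.0918
Total = €7,178.0863

€7,178.09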